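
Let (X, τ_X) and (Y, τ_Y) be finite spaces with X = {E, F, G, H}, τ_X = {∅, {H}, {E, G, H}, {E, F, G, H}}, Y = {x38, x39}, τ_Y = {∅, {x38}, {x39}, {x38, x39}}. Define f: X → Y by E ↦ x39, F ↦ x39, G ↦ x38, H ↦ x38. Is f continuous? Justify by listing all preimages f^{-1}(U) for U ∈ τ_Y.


f is NOT continuous.

Compute f^{-1}(U) for each U ∈ τ_Y:
  U = ∅: f^{-1}(U) = ∅ ∈ τ_X ✓.
  U = {x38}: f^{-1}(U) = {G, H} ∉ τ_X ✗.
  U = {x39}: f^{-1}(U) = {E, F} ∉ τ_X ✗.
  U = {x38, x39}: f^{-1}(U) = {E, F, G, H} ∈ τ_X ✓.
Found U = {x38} with f^{-1}(U) = {G, H} not in τ_X. Therefore f is NOT continuous.


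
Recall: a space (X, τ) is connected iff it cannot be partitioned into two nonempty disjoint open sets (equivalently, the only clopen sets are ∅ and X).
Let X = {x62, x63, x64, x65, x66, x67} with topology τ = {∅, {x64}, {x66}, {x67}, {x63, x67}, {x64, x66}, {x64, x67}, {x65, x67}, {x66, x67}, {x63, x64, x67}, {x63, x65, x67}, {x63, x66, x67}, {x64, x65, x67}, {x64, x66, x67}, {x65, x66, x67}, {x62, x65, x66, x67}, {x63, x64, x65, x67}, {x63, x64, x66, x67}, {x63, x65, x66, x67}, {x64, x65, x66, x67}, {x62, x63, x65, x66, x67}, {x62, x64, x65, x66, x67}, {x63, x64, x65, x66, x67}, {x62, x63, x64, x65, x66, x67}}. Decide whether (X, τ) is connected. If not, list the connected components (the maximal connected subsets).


(X, τ) is disconnected; components = [{x64}, {x62, x63, x65, x66, x67}].

Find clopen sets (U ∈ τ with X ∖ U ∈ τ):
  U = ∅, X ∖ U = {x62, x63, x64, x65, x66, x67} — both open, so U is clopen.
  U = {x64}, X ∖ U = {x62, x63, x65, x66, x67} — both open, so U is clopen.
  U = {x62, x63, x65, x66, x67}, X ∖ U = {x64} — both open, so U is clopen.
  U = {x62, x63, x64, x65, x66, x67}, X ∖ U = ∅ — both open, so U is clopen.
Nontrivial clopen(s) exist: e.g. {x64}. So (X, τ) is disconnected.
Compute connected components by grouping points that agree on all clopens:
  component: {x64}
  component: {x62, x63, x65, x66, x67}


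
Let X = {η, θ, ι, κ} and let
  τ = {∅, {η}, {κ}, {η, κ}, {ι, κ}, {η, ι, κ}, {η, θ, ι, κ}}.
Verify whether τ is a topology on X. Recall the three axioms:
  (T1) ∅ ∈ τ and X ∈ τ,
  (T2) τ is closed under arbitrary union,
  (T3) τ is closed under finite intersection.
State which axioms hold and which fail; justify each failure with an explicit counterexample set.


τ IS a topology on X.

Axiom (T1): ∅ ∈ τ? Yes; X ∈ τ? Yes.
Axiom (T2/T3): check pairwise unions and intersections of members of τ.
All pairwise intersections and unions checked — each lies in τ. Therefore τ satisfies (T1), (T2), (T3): it IS a topology on X.


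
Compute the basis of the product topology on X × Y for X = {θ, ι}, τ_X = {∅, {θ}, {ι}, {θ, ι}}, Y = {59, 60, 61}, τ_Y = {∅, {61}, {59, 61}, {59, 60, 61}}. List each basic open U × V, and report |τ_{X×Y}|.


Basis B = {∅ × ∅, {θ} × {61}, {ι} × {61}, {θ} × {59, 61}, {θ, ι} × {61}, {ι} × {59, 61}, {θ} × {59, 60, 61}, {ι} × {59, 60, 61}, {θ, ι} × {59, 61}, {θ, ι} × {59, 60, 61}}; |τ_{X×Y}| = 16.

Enumerate products U × V with U ∈ τ_X, V ∈ τ_Y (deduplicated):
  ∅ × ∅ = {} (∅)
  {θ} × {61} = {(θ,61)}
  {ι} × {61} = {(ι,61)}
  {θ} × {59, 61} = {(θ,59), (θ,61)}
  {θ, ι} × {61} = {(θ,61), (ι,61)}
  {ι} × {59, 61} = {(ι,59), (ι,61)}
  {θ} × {59, 60, 61} = {(θ,59), (θ,60), (θ,61)}
  {ι} × {59, 60, 61} = {(ι,59), (ι,60), (ι,61)}
  {θ, ι} × {59, 61} = {(θ,59), (θ,61), (ι,59), (ι,61)}
  {θ, ι} × {59, 60, 61} = {(θ,59), (θ,60), (θ,61), (ι,59), (ι,60), (ι,61)}
These 10 distinct sets form the basis B.
Close under arbitrary unions to get τ_{X×Y}; counting gives |τ_{X×Y}| = 16.


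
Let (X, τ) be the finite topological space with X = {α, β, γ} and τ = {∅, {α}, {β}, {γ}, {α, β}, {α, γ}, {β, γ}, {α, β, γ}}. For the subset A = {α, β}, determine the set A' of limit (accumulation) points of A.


A' = ∅

For each x ∈ X, list the open sets U ∈ τ with x ∈ U, then check whether U ∩ (A ∖ {x}) ≠ ∅ for every such U.
  x = α: open {α} ∋ x has {α} ∩ (A ∖ {α}) = ∅, so x is NOT a limit point.
  x = β: open {β} ∋ x has {β} ∩ (A ∖ {β}) = ∅, so x is NOT a limit point.
  x = γ: open {γ} ∋ x has {γ} ∩ (A ∖ {γ}) = ∅, so x is NOT a limit point.
Collecting: A' = ∅.


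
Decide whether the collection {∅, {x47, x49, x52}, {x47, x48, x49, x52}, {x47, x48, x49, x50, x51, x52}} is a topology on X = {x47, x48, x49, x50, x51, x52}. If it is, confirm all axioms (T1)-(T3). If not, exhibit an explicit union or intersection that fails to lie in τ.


τ IS a topology on X.

Axiom (T1): ∅ ∈ τ? Yes; X ∈ τ? Yes.
Axiom (T2/T3): check pairwise unions and intersections of members of τ.
All pairwise intersections and unions checked — each lies in τ. Therefore τ satisfies (T1), (T2), (T3): it IS a topology on X.


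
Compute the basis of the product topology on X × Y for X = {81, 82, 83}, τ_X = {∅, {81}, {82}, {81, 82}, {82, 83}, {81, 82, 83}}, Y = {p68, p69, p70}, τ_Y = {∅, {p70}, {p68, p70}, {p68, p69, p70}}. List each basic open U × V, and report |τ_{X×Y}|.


Basis B = {∅ × ∅, {81} × {p70}, {82} × {p70}, {81} × {p68, p70}, {81, 82} × {p70}, {82} × {p68, p70}, {82, 83} × {p70}, {81} × {p68, p69, p70}, {81, 82, 83} × {p70}, {82} × {p68, p69, p70}, {81, 82} × {p68, p70}, {82, 83} × {p68, p70}, {81, 82} × {p68, p69, p70}, {81, 82, 83} × {p68, p70}, {82, 83} × {p68, p69, p70}, {81, 82, 83} × {p68, p69, p70}}; |τ_{X×Y}| = 40.

Enumerate products U × V with U ∈ τ_X, V ∈ τ_Y (deduplicated):
  ∅ × ∅ = {} (∅)
  {81} × {p70} = {(81,p70)}
  {82} × {p70} = {(82,p70)}
  {81} × {p68, p70} = {(81,p68), (81,p70)}
  {81, 82} × {p70} = {(81,p70), (82,p70)}
  {82} × {p68, p70} = {(82,p68), (82,p70)}
  {82, 83} × {p70} = {(82,p70), (83,p70)}
  {81} × {p68, p69, p70} = {(81,p68), (81,p69), (81,p70)}
  {81, 82, 83} × {p70} = {(81,p70), (82,p70), (83,p70)}
  {82} × {p68, p69, p70} = {(82,p68), (82,p69), (82,p70)}
  {81, 82} × {p68, p70} = {(81,p68), (81,p70), (82,p68), (82,p70)}
  {82, 83} × {p68, p70} = {(82,p68), (82,p70), (83,p68), (83,p70)}
  {81, 82} × {p68, p69, p70} = {(81,p68), (81,p69), (81,p70), (82,p68), (82,p69), (82,p70)}
  {81, 82, 83} × {p68, p70} = {(81,p68), (81,p70), (82,p68), (82,p70), (83,p68), (83,p70)}
  {82, 83} × {p68, p69, p70} = {(82,p68), (82,p69), (82,p70), (83,p68), (83,p69), (83,p70)}
  {81, 82, 83} × {p68, p69, p70} = {(81,p68), (81,p69), (81,p70), (82,p68), (82,p69), (82,p70), (83,p68), (83,p69), (83,p70)}
These 16 distinct sets form the basis B.
Close under arbitrary unions to get τ_{X×Y}; counting gives |τ_{X×Y}| = 40.


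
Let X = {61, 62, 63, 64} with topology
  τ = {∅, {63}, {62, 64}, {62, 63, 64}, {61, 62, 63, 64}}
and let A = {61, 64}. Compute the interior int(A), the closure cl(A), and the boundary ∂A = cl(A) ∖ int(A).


int(A) = ∅, cl(A) = {61, 62, 64}, ∂A = {61, 62, 64}.

Closed sets in (X, τ) are complements of opens:
  closed(X, τ) = {∅, {61}, {61, 63}, {61, 62, 64}, {61, 62, 63, 64}}.
int(A) = ⋃ {U ∈ τ : U ⊆ A}. Opens contained in A: ∅.
Taking the union of these: int(A) = ∅.
cl(A) = ⋂ {C closed : A ⊆ C}. Closed sets containing A: {61, 62, 64}, {61, 62, 63, 64}.
Intersecting these: cl(A) = {61, 62, 64}.
∂A = cl(A) ∖ int(A) = {61, 62, 64} ∖ ∅ = {61, 62, 64}.


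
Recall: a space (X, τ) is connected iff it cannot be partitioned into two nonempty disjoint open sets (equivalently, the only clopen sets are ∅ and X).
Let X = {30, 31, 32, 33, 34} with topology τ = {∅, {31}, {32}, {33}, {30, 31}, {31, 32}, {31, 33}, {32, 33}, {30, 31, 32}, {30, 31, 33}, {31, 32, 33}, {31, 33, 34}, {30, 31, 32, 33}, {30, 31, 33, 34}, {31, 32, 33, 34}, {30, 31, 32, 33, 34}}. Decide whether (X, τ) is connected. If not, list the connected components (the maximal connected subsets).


(X, τ) is disconnected; components = [{32}, {30, 31, 33, 34}].

Find clopen sets (U ∈ τ with X ∖ U ∈ τ):
  U = ∅, X ∖ U = {30, 31, 32, 33, 34} — both open, so U is clopen.
  U = {32}, X ∖ U = {30, 31, 33, 34} — both open, so U is clopen.
  U = {30, 31, 33, 34}, X ∖ U = {32} — both open, so U is clopen.
  U = {30, 31, 32, 33, 34}, X ∖ U = ∅ — both open, so U is clopen.
Nontrivial clopen(s) exist: e.g. {32}. So (X, τ) is disconnected.
Compute connected components by grouping points that agree on all clopens:
  component: {32}
  component: {30, 31, 33, 34}


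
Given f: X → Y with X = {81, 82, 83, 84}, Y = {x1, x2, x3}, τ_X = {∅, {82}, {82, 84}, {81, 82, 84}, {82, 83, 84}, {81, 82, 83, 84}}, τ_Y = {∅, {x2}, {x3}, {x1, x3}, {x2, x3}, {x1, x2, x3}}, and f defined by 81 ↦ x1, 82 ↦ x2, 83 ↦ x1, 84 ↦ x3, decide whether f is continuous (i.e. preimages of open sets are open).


f is NOT continuous.

Compute f^{-1}(U) for each U ∈ τ_Y:
  U = ∅: f^{-1}(U) = ∅ ∈ τ_X ✓.
  U = {x2}: f^{-1}(U) = {82} ∈ τ_X ✓.
  U = {x3}: f^{-1}(U) = {84} ∉ τ_X ✗.
  U = {x1, x3}: f^{-1}(U) = {81, 83, 84} ∉ τ_X ✗.
  U = {x2, x3}: f^{-1}(U) = {82, 84} ∈ τ_X ✓.
  U = {x1, x2, x3}: f^{-1}(U) = {81, 82, 83, 84} ∈ τ_X ✓.
Found U = {x3} with f^{-1}(U) = {84} not in τ_X. Therefore f is NOT continuous.


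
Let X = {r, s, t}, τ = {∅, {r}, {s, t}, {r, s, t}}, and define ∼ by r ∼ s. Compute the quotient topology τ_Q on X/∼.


X/∼ = {[r=s], [t]}; |τ_Q| = 2.

Equivalence classes: [r=s], [t].
Quotient map π: X → X/∼ sends r ↦ [r=s], s ↦ [r=s], t ↦ [t].
For each subset V ⊆ X/∼, compute π^{-1}(V) ⊆ X and check whether π^{-1}(V) ∈ τ. V is open in τ_Q iff π^{-1}(V) ∈ τ.
  V = {}: π^{-1}(V) = ∅ ∈ τ ✓.
  V = {[r=s]}: π^{-1}(V) = {r, s} ∉ τ ✗.
  V = {[t]}: π^{-1}(V) = {t} ∉ τ ✗.
  V = {[r=s], [t]}: π^{-1}(V) = {r, s, t} ∈ τ ✓.
Open sets in the quotient: τ_Q = {{}, {[r=s], [t]}} (2 elements).


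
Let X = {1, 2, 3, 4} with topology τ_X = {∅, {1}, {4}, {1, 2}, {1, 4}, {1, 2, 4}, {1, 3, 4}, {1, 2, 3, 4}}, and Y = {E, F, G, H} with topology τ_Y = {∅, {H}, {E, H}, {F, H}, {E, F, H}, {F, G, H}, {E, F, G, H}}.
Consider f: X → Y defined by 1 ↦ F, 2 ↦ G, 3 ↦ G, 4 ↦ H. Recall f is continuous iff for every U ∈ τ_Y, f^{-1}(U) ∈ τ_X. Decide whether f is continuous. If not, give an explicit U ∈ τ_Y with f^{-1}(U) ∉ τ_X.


f IS continuous.

Compute f^{-1}(U) for each U ∈ τ_Y:
  U = ∅: f^{-1}(U) = ∅ ∈ τ_X ✓.
  U = {H}: f^{-1}(U) = {4} ∈ τ_X ✓.
  U = {E, H}: f^{-1}(U) = {4} ∈ τ_X ✓.
  U = {F, H}: f^{-1}(U) = {1, 4} ∈ τ_X ✓.
  U = {E, F, H}: f^{-1}(U) = {1, 4} ∈ τ_X ✓.
  U = {F, G, H}: f^{-1}(U) = {1, 2, 3, 4} ∈ τ_X ✓.
  U = {E, F, G, H}: f^{-1}(U) = {1, 2, 3, 4} ∈ τ_X ✓.
Every preimage lies in τ_X, so f IS continuous.


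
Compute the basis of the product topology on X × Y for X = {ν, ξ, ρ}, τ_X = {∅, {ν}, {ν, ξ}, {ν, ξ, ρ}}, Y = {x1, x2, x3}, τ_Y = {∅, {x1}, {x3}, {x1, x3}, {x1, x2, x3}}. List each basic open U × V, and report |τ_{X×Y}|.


Basis B = {∅ × ∅, {ν} × {x1}, {ν} × {x3}, {ν} × {x1, x3}, {ν, ξ} × {x1}, {ν, ξ} × {x3}, {ν} × {x1, x2, x3}, {ν, ξ, ρ} × {x1}, {ν, ξ, ρ} × {x3}, {ν, ξ} × {x1, x3}, {ν, ξ} × {x1, x2, x3}, {ν, ξ, ρ} × {x1, x3}, {ν, ξ, ρ} × {x1, x2, x3}}; |τ_{X×Y}| = 30.

Enumerate products U × V with U ∈ τ_X, V ∈ τ_Y (deduplicated):
  ∅ × ∅ = {} (∅)
  {ν} × {x1} = {(ν,x1)}
  {ν} × {x3} = {(ν,x3)}
  {ν} × {x1, x3} = {(ν,x1), (ν,x3)}
  {ν, ξ} × {x1} = {(ν,x1), (ξ,x1)}
  {ν, ξ} × {x3} = {(ν,x3), (ξ,x3)}
  {ν} × {x1, x2, x3} = {(ν,x1), (ν,x2), (ν,x3)}
  {ν, ξ, ρ} × {x1} = {(ν,x1), (ξ,x1), (ρ,x1)}
  {ν, ξ, ρ} × {x3} = {(ν,x3), (ξ,x3), (ρ,x3)}
  {ν, ξ} × {x1, x3} = {(ν,x1), (ν,x3), (ξ,x1), (ξ,x3)}
  {ν, ξ} × {x1, x2, x3} = {(ν,x1), (ν,x2), (ν,x3), (ξ,x1), (ξ,x2), (ξ,x3)}
  {ν, ξ, ρ} × {x1, x3} = {(ν,x1), (ν,x3), (ξ,x1), (ξ,x3), (ρ,x1), (ρ,x3)}
  {ν, ξ, ρ} × {x1, x2, x3} = {(ν,x1), (ν,x2), (ν,x3), (ξ,x1), (ξ,x2), (ξ,x3), (ρ,x1), (ρ,x2), (ρ,x3)}
These 13 distinct sets form the basis B.
Close under arbitrary unions to get τ_{X×Y}; counting gives |τ_{X×Y}| = 30.


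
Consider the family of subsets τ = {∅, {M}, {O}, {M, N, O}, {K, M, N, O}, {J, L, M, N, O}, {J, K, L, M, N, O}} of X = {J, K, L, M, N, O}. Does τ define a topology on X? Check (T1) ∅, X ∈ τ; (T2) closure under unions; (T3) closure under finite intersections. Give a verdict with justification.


τ is NOT a topology on X.

Axiom (T1): ∅ ∈ τ? Yes; X ∈ τ? Yes.
Axiom (T2/T3): check pairwise unions and intersections of members of τ.
Counterexample for (T2): {M} ∪ {O} = {M, O} ∉ τ. Therefore τ is NOT a topology.


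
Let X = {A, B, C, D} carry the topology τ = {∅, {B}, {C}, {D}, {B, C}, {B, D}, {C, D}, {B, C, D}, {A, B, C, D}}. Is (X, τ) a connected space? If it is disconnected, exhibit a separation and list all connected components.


(X, τ) is connected.

Find clopen sets (U ∈ τ with X ∖ U ∈ τ):
  U = ∅, X ∖ U = {A, B, C, D} — both open, so U is clopen.
  U = {A, B, C, D}, X ∖ U = ∅ — both open, so U is clopen.
Only trivial clopens (∅ and X) exist, so (X, τ) is connected.
Compute connected components by grouping points that agree on all clopens:
  component: {A, B, C, D}


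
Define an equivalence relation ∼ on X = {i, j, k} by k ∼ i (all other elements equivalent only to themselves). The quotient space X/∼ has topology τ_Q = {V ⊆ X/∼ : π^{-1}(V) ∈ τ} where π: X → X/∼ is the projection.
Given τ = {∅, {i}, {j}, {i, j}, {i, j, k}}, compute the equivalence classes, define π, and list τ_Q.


X/∼ = {[i=k], [j]}; |τ_Q| = 3.

Equivalence classes: [i=k], [j].
Quotient map π: X → X/∼ sends i ↦ [i=k], j ↦ [j], k ↦ [i=k].
For each subset V ⊆ X/∼, compute π^{-1}(V) ⊆ X and check whether π^{-1}(V) ∈ τ. V is open in τ_Q iff π^{-1}(V) ∈ τ.
  V = {}: π^{-1}(V) = ∅ ∈ τ ✓.
  V = {[i=k]}: π^{-1}(V) = {i, k} ∉ τ ✗.
  V = {[j]}: π^{-1}(V) = {j} ∈ τ ✓.
  V = {[i=k], [j]}: π^{-1}(V) = {i, j, k} ∈ τ ✓.
Open sets in the quotient: τ_Q = {{}, {[j]}, {[i=k], [j]}} (3 elements).


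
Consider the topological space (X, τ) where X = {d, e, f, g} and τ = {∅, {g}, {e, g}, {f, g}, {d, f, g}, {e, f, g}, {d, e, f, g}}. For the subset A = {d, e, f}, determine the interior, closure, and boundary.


int(A) = ∅, cl(A) = {d, e, f}, ∂A = {d, e, f}.

Closed sets in (X, τ) are complements of opens:
  closed(X, τ) = {∅, {d}, {e}, {d, e}, {d, f}, {d, e, f}, {d, e, f, g}}.
int(A) = ⋃ {U ∈ τ : U ⊆ A}. Opens contained in A: ∅.
Taking the union of these: int(A) = ∅.
cl(A) = ⋂ {C closed : A ⊆ C}. Closed sets containing A: {d, e, f}, {d, e, f, g}.
Intersecting these: cl(A) = {d, e, f}.
∂A = cl(A) ∖ int(A) = {d, e, f} ∖ ∅ = {d, e, f}.


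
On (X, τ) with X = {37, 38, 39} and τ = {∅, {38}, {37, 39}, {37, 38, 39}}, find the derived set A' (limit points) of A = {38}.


A' = ∅

For each x ∈ X, list the open sets U ∈ τ with x ∈ U, then check whether U ∩ (A ∖ {x}) ≠ ∅ for every such U.
  x = 37: open {37, 39} ∋ x has {37, 39} ∩ (A ∖ {37}) = ∅, so x is NOT a limit point.
  x = 38: open {38} ∋ x has {38} ∩ (A ∖ {38}) = ∅, so x is NOT a limit point.
  x = 39: open {37, 39} ∋ x has {37, 39} ∩ (A ∖ {39}) = ∅, so x is NOT a limit point.
Collecting: A' = ∅.


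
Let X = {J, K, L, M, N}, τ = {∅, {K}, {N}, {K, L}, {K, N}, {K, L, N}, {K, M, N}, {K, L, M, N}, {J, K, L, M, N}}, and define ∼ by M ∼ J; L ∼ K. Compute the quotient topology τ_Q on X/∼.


X/∼ = {[J=M], [K=L], [N]}; |τ_Q| = 5.

Equivalence classes: [J=M], [K=L], [N].
Quotient map π: X → X/∼ sends J ↦ [J=M], K ↦ [K=L], L ↦ [K=L], M ↦ [J=M], N ↦ [N].
For each subset V ⊆ X/∼, compute π^{-1}(V) ⊆ X and check whether π^{-1}(V) ∈ τ. V is open in τ_Q iff π^{-1}(V) ∈ τ.
  V = {}: π^{-1}(V) = ∅ ∈ τ ✓.
  V = {[J=M]}: π^{-1}(V) = {J, M} ∉ τ ✗.
  V = {[K=L]}: π^{-1}(V) = {K, L} ∈ τ ✓.
  V = {[J=M], [K=L]}: π^{-1}(V) = {J, K, L, M} ∉ τ ✗.
  V = {[N]}: π^{-1}(V) = {N} ∈ τ ✓.
  V = {[J=M], [N]}: π^{-1}(V) = {J, M, N} ∉ τ ✗.
  V = {[K=L], [N]}: π^{-1}(V) = {K, L, N} ∈ τ ✓.
  V = {[J=M], [K=L], [N]}: π^{-1}(V) = {J, K, L, M, N} ∈ τ ✓.
Open sets in the quotient: τ_Q = {{}, {[K=L]}, {[N]}, {[K=L], [N]}, {[J=M], [K=L], [N]}} (5 elements).


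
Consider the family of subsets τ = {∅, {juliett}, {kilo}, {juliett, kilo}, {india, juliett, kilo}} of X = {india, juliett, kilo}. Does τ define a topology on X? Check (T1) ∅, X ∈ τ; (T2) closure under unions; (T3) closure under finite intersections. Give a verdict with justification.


τ IS a topology on X.

Axiom (T1): ∅ ∈ τ? Yes; X ∈ τ? Yes.
Axiom (T2/T3): check pairwise unions and intersections of members of τ.
All pairwise intersections and unions checked — each lies in τ. Therefore τ satisfies (T1), (T2), (T3): it IS a topology on X.


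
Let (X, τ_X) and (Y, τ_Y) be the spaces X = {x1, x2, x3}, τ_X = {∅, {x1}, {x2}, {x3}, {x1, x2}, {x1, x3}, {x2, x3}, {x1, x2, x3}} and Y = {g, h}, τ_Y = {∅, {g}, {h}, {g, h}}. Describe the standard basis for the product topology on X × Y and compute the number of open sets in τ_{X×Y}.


Basis B = {∅ × ∅, {x1} × {g}, {x1} × {h}, {x2} × {g}, {x2} × {h}, {x3} × {g}, {x3} × {h}, {x1} × {g, h}, {x1, x2} × {g}, {x1, x3} × {g}, {x1, x2} × {h}, {x1, x3} × {h}, {x2} × {g, h}, {x2, x3} × {g}, {x2, x3} × {h}, {x3} × {g, h}, {x1, x2, x3} × {g}, {x1, x2, x3} × {h}, {x1, x2} × {g, h}, {x1, x3} × {g, h}, {x2, x3} × {g, h}, {x1, x2, x3} × {g, h}}; |τ_{X×Y}| = 64.

Enumerate products U × V with U ∈ τ_X, V ∈ τ_Y (deduplicated):
  ∅ × ∅ = {} (∅)
  {x1} × {g} = {(x1,g)}
  {x1} × {h} = {(x1,h)}
  {x2} × {g} = {(x2,g)}
  {x2} × {h} = {(x2,h)}
  {x3} × {g} = {(x3,g)}
  {x3} × {h} = {(x3,h)}
  {x1} × {g, h} = {(x1,g), (x1,h)}
  {x1, x2} × {g} = {(x1,g), (x2,g)}
  {x1, x3} × {g} = {(x1,g), (x3,g)}
  {x1, x2} × {h} = {(x1,h), (x2,h)}
  {x1, x3} × {h} = {(x1,h), (x3,h)}
  {x2} × {g, h} = {(x2,g), (x2,h)}
  {x2, x3} × {g} = {(x2,g), (x3,g)}
  {x2, x3} × {h} = {(x2,h), (x3,h)}
  {x3} × {g, h} = {(x3,g), (x3,h)}
  {x1, x2, x3} × {g} = {(x1,g), (x2,g), (x3,g)}
  {x1, x2, x3} × {h} = {(x1,h), (x2,h), (x3,h)}
  {x1, x2} × {g, h} = {(x1,g), (x1,h), (x2,g), (x2,h)}
  {x1, x3} × {g, h} = {(x1,g), (x1,h), (x3,g), (x3,h)}
  {x2, x3} × {g, h} = {(x2,g), (x2,h), (x3,g), (x3,h)}
  {x1, x2, x3} × {g, h} = {(x1,g), (x1,h), (x2,g), (x2,h), (x3,g), (x3,h)}
These 22 distinct sets form the basis B.
Close under arbitrary unions to get τ_{X×Y}; counting gives |τ_{X×Y}| = 64.


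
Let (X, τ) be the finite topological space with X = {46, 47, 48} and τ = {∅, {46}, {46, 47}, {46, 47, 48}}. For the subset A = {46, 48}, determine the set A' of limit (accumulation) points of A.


A' = {47, 48}

For each x ∈ X, list the open sets U ∈ τ with x ∈ U, then check whether U ∩ (A ∖ {x}) ≠ ∅ for every such U.
  x = 46: open {46} ∋ x has {46} ∩ (A ∖ {46}) = ∅, so x is NOT a limit point.
  x = 47: opens ∋ x are {46, 47}, {46, 47, 48}; each meets A ∖ {47}, so x IS a limit point.
  x = 48: opens ∋ x are {46, 47, 48}; each meets A ∖ {48}, so x IS a limit point.
Collecting: A' = {47, 48}.


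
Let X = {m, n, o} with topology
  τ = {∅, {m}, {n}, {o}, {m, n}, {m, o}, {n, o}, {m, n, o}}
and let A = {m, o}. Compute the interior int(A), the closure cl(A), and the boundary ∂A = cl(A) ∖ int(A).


int(A) = {m, o}, cl(A) = {m, o}, ∂A = ∅.

Closed sets in (X, τ) are complements of opens:
  closed(X, τ) = {∅, {m}, {n}, {o}, {m, n}, {m, o}, {n, o}, {m, n, o}}.
int(A) = ⋃ {U ∈ τ : U ⊆ A}. Opens contained in A: ∅, {m}, {o}, {m, o}.
Taking the union of these: int(A) = {m, o}.
cl(A) = ⋂ {C closed : A ⊆ C}. Closed sets containing A: {m, o}, {m, n, o}.
Intersecting these: cl(A) = {m, o}.
∂A = cl(A) ∖ int(A) = {m, o} ∖ {m, o} = ∅.


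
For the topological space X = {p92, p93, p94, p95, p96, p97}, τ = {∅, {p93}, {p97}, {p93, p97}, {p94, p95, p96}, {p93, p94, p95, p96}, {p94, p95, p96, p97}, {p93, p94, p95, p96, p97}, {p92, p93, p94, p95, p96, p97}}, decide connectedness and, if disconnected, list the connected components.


(X, τ) is connected.

Find clopen sets (U ∈ τ with X ∖ U ∈ τ):
  U = ∅, X ∖ U = {p92, p93, p94, p95, p96, p97} — both open, so U is clopen.
  U = {p92, p93, p94, p95, p96, p97}, X ∖ U = ∅ — both open, so U is clopen.
Only trivial clopens (∅ and X) exist, so (X, τ) is connected.
Compute connected components by grouping points that agree on all clopens:
  component: {p92, p93, p94, p95, p96, p97}


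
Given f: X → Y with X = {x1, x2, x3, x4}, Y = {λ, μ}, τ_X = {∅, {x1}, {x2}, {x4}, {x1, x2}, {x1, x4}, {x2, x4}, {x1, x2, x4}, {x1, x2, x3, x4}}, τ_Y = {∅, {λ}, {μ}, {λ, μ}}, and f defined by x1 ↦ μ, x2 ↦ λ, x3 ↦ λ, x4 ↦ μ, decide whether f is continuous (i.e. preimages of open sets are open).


f is NOT continuous.

Compute f^{-1}(U) for each U ∈ τ_Y:
  U = ∅: f^{-1}(U) = ∅ ∈ τ_X ✓.
  U = {λ}: f^{-1}(U) = {x2, x3} ∉ τ_X ✗.
  U = {μ}: f^{-1}(U) = {x1, x4} ∈ τ_X ✓.
  U = {λ, μ}: f^{-1}(U) = {x1, x2, x3, x4} ∈ τ_X ✓.
Found U = {λ} with f^{-1}(U) = {x2, x3} not in τ_X. Therefore f is NOT continuous.


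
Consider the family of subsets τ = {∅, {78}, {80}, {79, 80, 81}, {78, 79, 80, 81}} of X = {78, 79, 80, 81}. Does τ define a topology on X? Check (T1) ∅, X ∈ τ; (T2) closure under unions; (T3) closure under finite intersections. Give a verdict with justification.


τ is NOT a topology on X.

Axiom (T1): ∅ ∈ τ? Yes; X ∈ τ? Yes.
Axiom (T2/T3): check pairwise unions and intersections of members of τ.
Counterexample for (T2): {78} ∪ {80} = {78, 80} ∉ τ. Therefore τ is NOT a topology.


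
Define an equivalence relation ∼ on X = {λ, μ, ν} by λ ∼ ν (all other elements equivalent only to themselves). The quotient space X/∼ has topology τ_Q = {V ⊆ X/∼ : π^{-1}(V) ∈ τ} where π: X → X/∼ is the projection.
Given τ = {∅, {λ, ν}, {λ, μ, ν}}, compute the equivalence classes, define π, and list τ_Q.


X/∼ = {[λ=ν], [μ]}; |τ_Q| = 3.

Equivalence classes: [λ=ν], [μ].
Quotient map π: X → X/∼ sends λ ↦ [λ=ν], μ ↦ [μ], ν ↦ [λ=ν].
For each subset V ⊆ X/∼, compute π^{-1}(V) ⊆ X and check whether π^{-1}(V) ∈ τ. V is open in τ_Q iff π^{-1}(V) ∈ τ.
  V = {}: π^{-1}(V) = ∅ ∈ τ ✓.
  V = {[λ=ν]}: π^{-1}(V) = {λ, ν} ∈ τ ✓.
  V = {[μ]}: π^{-1}(V) = {μ} ∉ τ ✗.
  V = {[λ=ν], [μ]}: π^{-1}(V) = {λ, μ, ν} ∈ τ ✓.
Open sets in the quotient: τ_Q = {{}, {[λ=ν]}, {[λ=ν], [μ]}} (3 elements).


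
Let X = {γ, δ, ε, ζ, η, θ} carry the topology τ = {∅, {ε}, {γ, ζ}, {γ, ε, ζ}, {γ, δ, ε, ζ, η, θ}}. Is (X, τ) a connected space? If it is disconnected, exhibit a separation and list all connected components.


(X, τ) is connected.

Find clopen sets (U ∈ τ with X ∖ U ∈ τ):
  U = ∅, X ∖ U = {γ, δ, ε, ζ, η, θ} — both open, so U is clopen.
  U = {γ, δ, ε, ζ, η, θ}, X ∖ U = ∅ — both open, so U is clopen.
Only trivial clopens (∅ and X) exist, so (X, τ) is connected.
Compute connected components by grouping points that agree on all clopens:
  component: {γ, δ, ε, ζ, η, θ}


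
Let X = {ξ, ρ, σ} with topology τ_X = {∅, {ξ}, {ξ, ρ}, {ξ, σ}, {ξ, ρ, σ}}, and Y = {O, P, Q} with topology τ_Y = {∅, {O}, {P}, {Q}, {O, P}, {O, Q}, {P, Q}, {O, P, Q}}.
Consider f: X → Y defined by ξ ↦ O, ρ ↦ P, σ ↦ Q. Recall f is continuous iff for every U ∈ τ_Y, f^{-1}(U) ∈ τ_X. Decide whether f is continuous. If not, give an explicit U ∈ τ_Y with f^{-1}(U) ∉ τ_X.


f is NOT continuous.

Compute f^{-1}(U) for each U ∈ τ_Y:
  U = ∅: f^{-1}(U) = ∅ ∈ τ_X ✓.
  U = {O}: f^{-1}(U) = {ξ} ∈ τ_X ✓.
  U = {P}: f^{-1}(U) = {ρ} ∉ τ_X ✗.
  U = {Q}: f^{-1}(U) = {σ} ∉ τ_X ✗.
  U = {O, P}: f^{-1}(U) = {ξ, ρ} ∈ τ_X ✓.
  U = {O, Q}: f^{-1}(U) = {ξ, σ} ∈ τ_X ✓.
  U = {P, Q}: f^{-1}(U) = {ρ, σ} ∉ τ_X ✗.
  U = {O, P, Q}: f^{-1}(U) = {ξ, ρ, σ} ∈ τ_X ✓.
Found U = {P} with f^{-1}(U) = {ρ} not in τ_X. Therefore f is NOT continuous.


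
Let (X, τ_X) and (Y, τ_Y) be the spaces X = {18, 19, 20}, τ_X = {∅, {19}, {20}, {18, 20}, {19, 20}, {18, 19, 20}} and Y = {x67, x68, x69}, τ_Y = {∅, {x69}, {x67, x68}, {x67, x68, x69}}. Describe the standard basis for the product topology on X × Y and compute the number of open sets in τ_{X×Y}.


Basis B = {∅ × ∅, {19} × {x69}, {20} × {x69}, {18, 20} × {x69}, {19} × {x67, x68}, {19, 20} × {x69}, {20} × {x67, x68}, {18, 19, 20} × {x69}, {19} × {x67, x68, x69}, {20} × {x67, x68, x69}, {18, 20} × {x67, x68}, {19, 20} × {x67, x68}, {18, 20} × {x67, x68, x69}, {18, 19, 20} × {x67, x68}, {19, 20} × {x67, x68, x69}, {18, 19, 20} × {x67, x68, x69}}; |τ_{X×Y}| = 36.

Enumerate products U × V with U ∈ τ_X, V ∈ τ_Y (deduplicated):
  ∅ × ∅ = {} (∅)
  {19} × {x69} = {(19,x69)}
  {20} × {x69} = {(20,x69)}
  {18, 20} × {x69} = {(18,x69), (20,x69)}
  {19} × {x67, x68} = {(19,x67), (19,x68)}
  {19, 20} × {x69} = {(19,x69), (20,x69)}
  {20} × {x67, x68} = {(20,x67), (20,x68)}
  {18, 19, 20} × {x69} = {(18,x69), (19,x69), (20,x69)}
  {19} × {x67, x68, x69} = {(19,x67), (19,x68), (19,x69)}
  {20} × {x67, x68, x69} = {(20,x67), (20,x68), (20,x69)}
  {18, 20} × {x67, x68} = {(18,x67), (18,x68), (20,x67), (20,x68)}
  {19, 20} × {x67, x68} = {(19,x67), (19,x68), (20,x67), (20,x68)}
  {18, 20} × {x67, x68, x69} = {(18,x67), (18,x68), (18,x69), (20,x67), (20,x68), (20,x69)}
  {18, 19, 20} × {x67, x68} = {(18,x67), (18,x68), (19,x67), (19,x68), (20,x67), (20,x68)}
  {19, 20} × {x67, x68, x69} = {(19,x67), (19,x68), (19,x69), (20,x67), (20,x68), (20,x69)}
  {18, 19, 20} × {x67, x68, x69} = {(18,x67), (18,x68), (18,x69), (19,x67), (19,x68), (19,x69), (20,x67), (20,x68), (20,x69)}
These 16 distinct sets form the basis B.
Close under arbitrary unions to get τ_{X×Y}; counting gives |τ_{X×Y}| = 36.


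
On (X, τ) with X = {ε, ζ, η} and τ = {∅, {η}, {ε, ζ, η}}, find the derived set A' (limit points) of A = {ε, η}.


A' = {ε, ζ}

For each x ∈ X, list the open sets U ∈ τ with x ∈ U, then check whether U ∩ (A ∖ {x}) ≠ ∅ for every such U.
  x = ε: opens ∋ x are {ε, ζ, η}; each meets A ∖ {ε}, so x IS a limit point.
  x = ζ: opens ∋ x are {ε, ζ, η}; each meets A ∖ {ζ}, so x IS a limit point.
  x = η: open {η} ∋ x has {η} ∩ (A ∖ {η}) = ∅, so x is NOT a limit point.
Collecting: A' = {ε, ζ}.


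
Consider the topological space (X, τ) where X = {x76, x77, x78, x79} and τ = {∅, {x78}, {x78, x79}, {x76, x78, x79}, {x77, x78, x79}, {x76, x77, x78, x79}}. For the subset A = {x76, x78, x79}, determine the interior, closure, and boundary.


int(A) = {x76, x78, x79}, cl(A) = {x76, x77, x78, x79}, ∂A = {x77}.

Closed sets in (X, τ) are complements of opens:
  closed(X, τ) = {∅, {x76}, {x77}, {x76, x77}, {x76, x77, x79}, {x76, x77, x78, x79}}.
int(A) = ⋃ {U ∈ τ : U ⊆ A}. Opens contained in A: ∅, {x78}, {x78, x79}, {x76, x78, x79}.
Taking the union of these: int(A) = {x76, x78, x79}.
cl(A) = ⋂ {C closed : A ⊆ C}. Closed sets containing A: {x76, x77, x78, x79}.
Intersecting these: cl(A) = {x76, x77, x78, x79}.
∂A = cl(A) ∖ int(A) = {x76, x77, x78, x79} ∖ {x76, x78, x79} = {x77}.


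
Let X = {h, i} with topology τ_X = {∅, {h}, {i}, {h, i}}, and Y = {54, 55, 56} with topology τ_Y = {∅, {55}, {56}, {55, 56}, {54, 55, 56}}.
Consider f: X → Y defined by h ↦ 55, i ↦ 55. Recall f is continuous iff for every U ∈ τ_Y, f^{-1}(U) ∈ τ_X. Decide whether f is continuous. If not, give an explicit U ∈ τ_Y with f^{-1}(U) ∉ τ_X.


f IS continuous.

Compute f^{-1}(U) for each U ∈ τ_Y:
  U = ∅: f^{-1}(U) = ∅ ∈ τ_X ✓.
  U = {55}: f^{-1}(U) = {h, i} ∈ τ_X ✓.
  U = {56}: f^{-1}(U) = ∅ ∈ τ_X ✓.
  U = {55, 56}: f^{-1}(U) = {h, i} ∈ τ_X ✓.
  U = {54, 55, 56}: f^{-1}(U) = {h, i} ∈ τ_X ✓.
Every preimage lies in τ_X, so f IS continuous.


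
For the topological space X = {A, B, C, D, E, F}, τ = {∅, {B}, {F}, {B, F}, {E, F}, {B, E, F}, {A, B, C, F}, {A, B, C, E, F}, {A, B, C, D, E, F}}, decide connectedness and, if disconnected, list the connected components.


(X, τ) is connected.

Find clopen sets (U ∈ τ with X ∖ U ∈ τ):
  U = ∅, X ∖ U = {A, B, C, D, E, F} — both open, so U is clopen.
  U = {A, B, C, D, E, F}, X ∖ U = ∅ — both open, so U is clopen.
Only trivial clopens (∅ and X) exist, so (X, τ) is connected.
Compute connected components by grouping points that agree on all clopens:
  component: {A, B, C, D, E, F}


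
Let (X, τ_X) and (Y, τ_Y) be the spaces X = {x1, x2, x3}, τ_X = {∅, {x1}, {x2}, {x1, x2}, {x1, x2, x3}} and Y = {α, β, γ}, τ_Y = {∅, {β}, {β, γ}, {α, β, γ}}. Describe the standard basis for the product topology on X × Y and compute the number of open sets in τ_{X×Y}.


Basis B = {∅ × ∅, {x1} × {β}, {x2} × {β}, {x1} × {β, γ}, {x1, x2} × {β}, {x2} × {β, γ}, {x1} × {α, β, γ}, {x1, x2, x3} × {β}, {x2} × {α, β, γ}, {x1, x2} × {β, γ}, {x1, x2} × {α, β, γ}, {x1, x2, x3} × {β, γ}, {x1, x2, x3} × {α, β, γ}}; |τ_{X×Y}| = 30.

Enumerate products U × V with U ∈ τ_X, V ∈ τ_Y (deduplicated):
  ∅ × ∅ = {} (∅)
  {x1} × {β} = {(x1,β)}
  {x2} × {β} = {(x2,β)}
  {x1} × {β, γ} = {(x1,β), (x1,γ)}
  {x1, x2} × {β} = {(x1,β), (x2,β)}
  {x2} × {β, γ} = {(x2,β), (x2,γ)}
  {x1} × {α, β, γ} = {(x1,α), (x1,β), (x1,γ)}
  {x1, x2, x3} × {β} = {(x1,β), (x2,β), (x3,β)}
  {x2} × {α, β, γ} = {(x2,α), (x2,β), (x2,γ)}
  {x1, x2} × {β, γ} = {(x1,β), (x1,γ), (x2,β), (x2,γ)}
  {x1, x2} × {α, β, γ} = {(x1,α), (x1,β), (x1,γ), (x2,α), (x2,β), (x2,γ)}
  {x1, x2, x3} × {β, γ} = {(x1,β), (x1,γ), (x2,β), (x2,γ), (x3,β), (x3,γ)}
  {x1, x2, x3} × {α, β, γ} = {(x1,α), (x1,β), (x1,γ), (x2,α), (x2,β), (x2,γ), (x3,α), (x3,β), (x3,γ)}
These 13 distinct sets form the basis B.
Close under arbitrary unions to get τ_{X×Y}; counting gives |τ_{X×Y}| = 30.


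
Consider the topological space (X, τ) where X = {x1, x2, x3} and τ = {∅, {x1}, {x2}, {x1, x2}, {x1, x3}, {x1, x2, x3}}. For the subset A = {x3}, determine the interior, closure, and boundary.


int(A) = ∅, cl(A) = {x3}, ∂A = {x3}.

Closed sets in (X, τ) are complements of opens:
  closed(X, τ) = {∅, {x2}, {x3}, {x1, x3}, {x2, x3}, {x1, x2, x3}}.
int(A) = ⋃ {U ∈ τ : U ⊆ A}. Opens contained in A: ∅.
Taking the union of these: int(A) = ∅.
cl(A) = ⋂ {C closed : A ⊆ C}. Closed sets containing A: {x3}, {x1, x3}, {x2, x3}, {x1, x2, x3}.
Intersecting these: cl(A) = {x3}.
∂A = cl(A) ∖ int(A) = {x3} ∖ ∅ = {x3}.


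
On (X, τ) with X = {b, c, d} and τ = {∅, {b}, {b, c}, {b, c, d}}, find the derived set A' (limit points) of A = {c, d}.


A' = {d}

For each x ∈ X, list the open sets U ∈ τ with x ∈ U, then check whether U ∩ (A ∖ {x}) ≠ ∅ for every such U.
  x = b: open {b} ∋ x has {b} ∩ (A ∖ {b}) = ∅, so x is NOT a limit point.
  x = c: open {b, c} ∋ x has {b, c} ∩ (A ∖ {c}) = ∅, so x is NOT a limit point.
  x = d: opens ∋ x are {b, c, d}; each meets A ∖ {d}, so x IS a limit point.
Collecting: A' = {d}.


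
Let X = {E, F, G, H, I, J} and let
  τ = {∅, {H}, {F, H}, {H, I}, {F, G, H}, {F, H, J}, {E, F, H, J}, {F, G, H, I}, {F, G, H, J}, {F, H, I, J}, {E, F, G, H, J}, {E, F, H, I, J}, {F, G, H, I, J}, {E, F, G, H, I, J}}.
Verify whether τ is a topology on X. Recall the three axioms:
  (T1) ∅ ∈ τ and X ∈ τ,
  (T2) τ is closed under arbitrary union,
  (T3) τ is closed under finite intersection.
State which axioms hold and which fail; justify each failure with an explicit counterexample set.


τ is NOT a topology on X.

Axiom (T1): ∅ ∈ τ? Yes; X ∈ τ? Yes.
Axiom (T2/T3): check pairwise unions and intersections of members of τ.
Counterexample for (T2): {F, H} ∪ {H, I} = {F, H, I} ∉ τ. Therefore τ is NOT a topology.


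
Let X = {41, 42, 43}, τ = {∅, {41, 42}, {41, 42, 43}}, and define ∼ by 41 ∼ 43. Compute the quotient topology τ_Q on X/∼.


X/∼ = {[41=43], [42]}; |τ_Q| = 2.

Equivalence classes: [41=43], [42].
Quotient map π: X → X/∼ sends 41 ↦ [41=43], 42 ↦ [42], 43 ↦ [41=43].
For each subset V ⊆ X/∼, compute π^{-1}(V) ⊆ X and check whether π^{-1}(V) ∈ τ. V is open in τ_Q iff π^{-1}(V) ∈ τ.
  V = {}: π^{-1}(V) = ∅ ∈ τ ✓.
  V = {[41=43]}: π^{-1}(V) = {41, 43} ∉ τ ✗.
  V = {[42]}: π^{-1}(V) = {42} ∉ τ ✗.
  V = {[41=43], [42]}: π^{-1}(V) = {41, 42, 43} ∈ τ ✓.
Open sets in the quotient: τ_Q = {{}, {[41=43], [42]}} (2 elements).


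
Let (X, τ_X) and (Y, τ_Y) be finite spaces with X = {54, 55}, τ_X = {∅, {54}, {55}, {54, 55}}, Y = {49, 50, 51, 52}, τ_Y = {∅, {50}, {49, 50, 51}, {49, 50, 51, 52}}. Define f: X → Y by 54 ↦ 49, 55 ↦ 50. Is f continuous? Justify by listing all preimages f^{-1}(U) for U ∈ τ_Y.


f IS continuous.

Compute f^{-1}(U) for each U ∈ τ_Y:
  U = ∅: f^{-1}(U) = ∅ ∈ τ_X ✓.
  U = {50}: f^{-1}(U) = {55} ∈ τ_X ✓.
  U = {49, 50, 51}: f^{-1}(U) = {54, 55} ∈ τ_X ✓.
  U = {49, 50, 51, 52}: f^{-1}(U) = {54, 55} ∈ τ_X ✓.
Every preimage lies in τ_X, so f IS continuous.


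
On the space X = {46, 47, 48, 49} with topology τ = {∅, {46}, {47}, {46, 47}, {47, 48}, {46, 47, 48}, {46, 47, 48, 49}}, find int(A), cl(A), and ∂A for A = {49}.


int(A) = ∅, cl(A) = {49}, ∂A = {49}.

Closed sets in (X, τ) are complements of opens:
  closed(X, τ) = {∅, {49}, {46, 49}, {48, 49}, {46, 48, 49}, {47, 48, 49}, {46, 47, 48, 49}}.
int(A) = ⋃ {U ∈ τ : U ⊆ A}. Opens contained in A: ∅.
Taking the union of these: int(A) = ∅.
cl(A) = ⋂ {C closed : A ⊆ C}. Closed sets containing A: {49}, {46, 49}, {48, 49}, {46, 48, 49}, {47, 48, 49}, {46, 47, 48, 49}.
Intersecting these: cl(A) = {49}.
∂A = cl(A) ∖ int(A) = {49} ∖ ∅ = {49}.


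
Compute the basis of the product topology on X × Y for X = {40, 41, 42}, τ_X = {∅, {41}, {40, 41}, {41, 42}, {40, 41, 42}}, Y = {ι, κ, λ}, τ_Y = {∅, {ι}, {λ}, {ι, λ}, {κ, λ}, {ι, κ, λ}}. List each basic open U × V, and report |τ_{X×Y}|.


Basis B = {∅ × ∅, {41} × {ι}, {41} × {λ}, {40, 41} × {ι}, {40, 41} × {λ}, {41} × {ι, λ}, {41, 42} × {ι}, {41} × {κ, λ}, {41, 42} × {λ}, {40, 41, 42} × {ι}, {40, 41, 42} × {λ}, {41} × {ι, κ, λ}, {40, 41} × {ι, λ}, {40, 41} × {κ, λ}, {41, 42} × {ι, λ}, {41, 42} × {κ, λ}, {40, 41} × {ι, κ, λ}, {40, 41, 42} × {ι, λ}, {40, 41, 42} × {κ, λ}, {41, 42} × {ι, κ, λ}, {40, 41, 42} × {ι, κ, λ}}; |τ_{X×Y}| = 70.

Enumerate products U × V with U ∈ τ_X, V ∈ τ_Y (deduplicated):
  ∅ × ∅ = {} (∅)
  {41} × {ι} = {(41,ι)}
  {41} × {λ} = {(41,λ)}
  {40, 41} × {ι} = {(40,ι), (41,ι)}
  {40, 41} × {λ} = {(40,λ), (41,λ)}
  {41} × {ι, λ} = {(41,ι), (41,λ)}
  {41, 42} × {ι} = {(41,ι), (42,ι)}
  {41} × {κ, λ} = {(41,κ), (41,λ)}
  {41, 42} × {λ} = {(41,λ), (42,λ)}
  {40, 41, 42} × {ι} = {(40,ι), (41,ι), (42,ι)}
  {40, 41, 42} × {λ} = {(40,λ), (41,λ), (42,λ)}
  {41} × {ι, κ, λ} = {(41,ι), (41,κ), (41,λ)}
  {40, 41} × {ι, λ} = {(40,ι), (40,λ), (41,ι), (41,λ)}
  {40, 41} × {κ, λ} = {(40,κ), (40,λ), (41,κ), (41,λ)}
  {41, 42} × {ι, λ} = {(41,ι), (41,λ), (42,ι), (42,λ)}
  {41, 42} × {κ, λ} = {(41,κ), (41,λ), (42,κ), (42,λ)}
  {40, 41} × {ι, κ, λ} = {(40,ι), (40,κ), (40,λ), (41,ι), (41,κ), (41,λ)}
  {40, 41, 42} × {ι, λ} = {(40,ι), (40,λ), (41,ι), (41,λ), (42,ι), (42,λ)}
  {40, 41, 42} × {κ, λ} = {(40,κ), (40,λ), (41,κ), (41,λ), (42,κ), (42,λ)}
  {41, 42} × {ι, κ, λ} = {(41,ι), (41,κ), (41,λ), (42,ι), (42,κ), (42,λ)}
  {40, 41, 42} × {ι, κ, λ} = {(40,ι), (40,κ), (40,λ), (41,ι), (41,κ), (41,λ), (42,ι), (42,κ), (42,λ)}
These 21 distinct sets form the basis B.
Close under arbitrary unions to get τ_{X×Y}; counting gives |τ_{X×Y}| = 70.


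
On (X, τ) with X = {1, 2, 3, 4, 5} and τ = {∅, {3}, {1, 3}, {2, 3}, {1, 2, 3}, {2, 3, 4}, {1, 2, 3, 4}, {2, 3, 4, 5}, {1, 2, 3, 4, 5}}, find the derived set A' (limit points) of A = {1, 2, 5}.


A' = {4, 5}

For each x ∈ X, list the open sets U ∈ τ with x ∈ U, then check whether U ∩ (A ∖ {x}) ≠ ∅ for every such U.
  x = 1: open {1, 3} ∋ x has {1, 3} ∩ (A ∖ {1}) = ∅, so x is NOT a limit point.
  x = 2: open {2, 3} ∋ x has {2, 3} ∩ (A ∖ {2}) = ∅, so x is NOT a limit point.
  x = 3: open {3} ∋ x has {3} ∩ (A ∖ {3}) = ∅, so x is NOT a limit point.
  x = 4: opens ∋ x are {2, 3, 4}, {1, 2, 3, 4}, {2, 3, 4, 5}, {1, 2, 3, 4, 5}; each meets A ∖ {4}, so x IS a limit point.
  x = 5: opens ∋ x are {2, 3, 4, 5}, {1, 2, 3, 4, 5}; each meets A ∖ {5}, so x IS a limit point.
Collecting: A' = {4, 5}.


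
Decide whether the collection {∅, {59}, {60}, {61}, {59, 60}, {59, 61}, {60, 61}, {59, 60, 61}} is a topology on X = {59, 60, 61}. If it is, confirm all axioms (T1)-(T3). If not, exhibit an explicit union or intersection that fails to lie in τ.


τ IS a topology on X.

Axiom (T1): ∅ ∈ τ? Yes; X ∈ τ? Yes.
Axiom (T2/T3): check pairwise unions and intersections of members of τ.
All pairwise intersections and unions checked — each lies in τ. Therefore τ satisfies (T1), (T2), (T3): it IS a topology on X.


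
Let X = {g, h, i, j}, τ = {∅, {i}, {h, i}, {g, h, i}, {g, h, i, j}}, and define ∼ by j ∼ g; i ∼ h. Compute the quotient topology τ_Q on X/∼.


X/∼ = {[g=j], [h=i]}; |τ_Q| = 3.

Equivalence classes: [g=j], [h=i].
Quotient map π: X → X/∼ sends g ↦ [g=j], h ↦ [h=i], i ↦ [h=i], j ↦ [g=j].
For each subset V ⊆ X/∼, compute π^{-1}(V) ⊆ X and check whether π^{-1}(V) ∈ τ. V is open in τ_Q iff π^{-1}(V) ∈ τ.
  V = {}: π^{-1}(V) = ∅ ∈ τ ✓.
  V = {[g=j]}: π^{-1}(V) = {g, j} ∉ τ ✗.
  V = {[h=i]}: π^{-1}(V) = {h, i} ∈ τ ✓.
  V = {[g=j], [h=i]}: π^{-1}(V) = {g, h, i, j} ∈ τ ✓.
Open sets in the quotient: τ_Q = {{}, {[h=i]}, {[g=j], [h=i]}} (3 elements).


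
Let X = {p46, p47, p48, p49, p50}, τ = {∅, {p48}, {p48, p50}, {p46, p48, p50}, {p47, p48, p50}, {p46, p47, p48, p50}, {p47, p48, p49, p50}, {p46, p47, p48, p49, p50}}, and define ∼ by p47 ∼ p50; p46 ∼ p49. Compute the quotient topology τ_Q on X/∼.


X/∼ = {[p46=p49], [p47=p50], [p48]}; |τ_Q| = 4.

Equivalence classes: [p46=p49], [p47=p50], [p48].
Quotient map π: X → X/∼ sends p46 ↦ [p46=p49], p47 ↦ [p47=p50], p48 ↦ [p48], p49 ↦ [p46=p49], p50 ↦ [p47=p50].
For each subset V ⊆ X/∼, compute π^{-1}(V) ⊆ X and check whether π^{-1}(V) ∈ τ. V is open in τ_Q iff π^{-1}(V) ∈ τ.
  V = {}: π^{-1}(V) = ∅ ∈ τ ✓.
  V = {[p46=p49]}: π^{-1}(V) = {p46, p49} ∉ τ ✗.
  V = {[p47=p50]}: π^{-1}(V) = {p47, p50} ∉ τ ✗.
  V = {[p46=p49], [p47=p50]}: π^{-1}(V) = {p46, p47, p49, p50} ∉ τ ✗.
  V = {[p48]}: π^{-1}(V) = {p48} ∈ τ ✓.
  V = {[p46=p49], [p48]}: π^{-1}(V) = {p46, p48, p49} ∉ τ ✗.
  V = {[p47=p50], [p48]}: π^{-1}(V) = {p47, p48, p50} ∈ τ ✓.
  V = {[p46=p49], [p47=p50], [p48]}: π^{-1}(V) = {p46, p47, p48, p49, p50} ∈ τ ✓.
Open sets in the quotient: τ_Q = {{}, {[p48]}, {[p47=p50], [p48]}, {[p46=p49], [p47=p50], [p48]}} (4 elements).


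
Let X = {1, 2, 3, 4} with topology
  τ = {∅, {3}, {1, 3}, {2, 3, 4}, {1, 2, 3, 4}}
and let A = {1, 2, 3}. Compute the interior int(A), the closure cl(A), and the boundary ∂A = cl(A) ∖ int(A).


int(A) = {1, 3}, cl(A) = {1, 2, 3, 4}, ∂A = {2, 4}.

Closed sets in (X, τ) are complements of opens:
  closed(X, τ) = {∅, {1}, {2, 4}, {1, 2, 4}, {1, 2, 3, 4}}.
int(A) = ⋃ {U ∈ τ : U ⊆ A}. Opens contained in A: ∅, {3}, {1, 3}.
Taking the union of these: int(A) = {1, 3}.
cl(A) = ⋂ {C closed : A ⊆ C}. Closed sets containing A: {1, 2, 3, 4}.
Intersecting these: cl(A) = {1, 2, 3, 4}.
∂A = cl(A) ∖ int(A) = {1, 2, 3, 4} ∖ {1, 3} = {2, 4}.
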